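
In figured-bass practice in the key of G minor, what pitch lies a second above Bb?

C

Counting 1 letter step above Bb lands on C; in G minor, that letter is C.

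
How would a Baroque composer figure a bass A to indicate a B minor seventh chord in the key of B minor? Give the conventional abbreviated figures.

4/2

A is the seventh of B minor seventh, so the chord is in third inversion.
A seventh chord in third inversion is figured 6/4/2, conventionally abbreviated 4/2.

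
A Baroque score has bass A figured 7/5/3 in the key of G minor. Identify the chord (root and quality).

A half-diminished seventh

The figures 7/5/3 indicate a seventh chord in root position.
In root position the bass is the root, so the root is A.
The chord tones are A, C, Eb, G, giving A half-diminished seventh.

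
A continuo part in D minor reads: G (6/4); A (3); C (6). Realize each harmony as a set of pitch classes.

G (6/4): G, C, E.
A (5/3): A, C, E.
C (6/3): C, E, A.

G, C, E | A, C, E | C, E, A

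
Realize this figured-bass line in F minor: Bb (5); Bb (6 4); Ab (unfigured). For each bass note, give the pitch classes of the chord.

Bb (5/3): Bb, Db, F.
Bb (6/4): Bb, Eb, G.
Ab (5/3): Ab, C, Eb.

Bb, Db, F | Bb, Eb, G | Ab, C, Eb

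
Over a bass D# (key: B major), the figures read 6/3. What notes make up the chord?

D#, F#, B

A third above D# in this key is F#.
A sixth above D# in this key is B.
Together with the bass D#, this spells B major in first inversion.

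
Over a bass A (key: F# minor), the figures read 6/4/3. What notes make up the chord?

A, C#, D, F#

A third above A in this key is C#.
A fourth above A in this key is D.
A sixth above A in this key is F#.
Together with the bass A, this spells D major seventh in second inversion.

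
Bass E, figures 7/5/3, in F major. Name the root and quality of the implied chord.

The figures 7/5/3 indicate a seventh chord in root position.
In root position the bass is the root, so the root is E.
The chord tones are E, G, Bb, D, giving E half-diminished seventh.

E half-diminished seventh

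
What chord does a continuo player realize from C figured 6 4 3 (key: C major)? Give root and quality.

The figures 6 4 3 indicate a seventh chord in second inversion.
In second inversion the root lies a fourth above the bass: a fourth above C in C major is F.
The chord tones are C, E, F, A, giving F major seventh.

F major seventh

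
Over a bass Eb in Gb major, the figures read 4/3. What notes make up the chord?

The written figures 4/3 are shorthand for 6/4/3: the 6 is implied.
A third above Eb in this key is Gb.
A fourth above Eb in this key is Ab.
A sixth above Eb in this key is Cb.
Together with the bass Eb, this spells Ab minor seventh in second inversion.

Eb, Gb, Ab, Cb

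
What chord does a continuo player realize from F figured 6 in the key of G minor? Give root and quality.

D minor

The figures 6 indicate a triad in first inversion.
In first inversion the root lies a sixth above the bass: a sixth above F in G minor is D.
The chord tones are F, A, D, giving D minor.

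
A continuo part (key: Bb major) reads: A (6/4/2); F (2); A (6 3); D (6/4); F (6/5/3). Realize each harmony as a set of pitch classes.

A, Bb, D, F | F, G, Bb, D | A, C, F | D, G, Bb | F, A, C, D

A (6/4/2): A, Bb, D, F.
F (6/4/2): F, G, Bb, D.
A (6/3): A, C, F.
D (6/4): D, G, Bb.
F (6/5/3): F, A, C, D.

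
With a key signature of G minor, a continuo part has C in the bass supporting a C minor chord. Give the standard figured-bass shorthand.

no figures

C is the root of C minor, so the chord is in root position.
A triad in root position is figured 5/3, conventionally abbreviated (no figures — root-position triad).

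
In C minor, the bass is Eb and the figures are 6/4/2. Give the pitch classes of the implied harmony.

Eb, F, Ab, C

A second above Eb in this key is F.
A fourth above Eb in this key is Ab.
A sixth above Eb in this key is C.
Together with the bass Eb, this spells F minor seventh in third inversion.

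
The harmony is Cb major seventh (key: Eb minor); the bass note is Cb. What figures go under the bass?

Cb is the root of Cb major seventh, so the chord is in root position.
A seventh chord in root position is figured 7/5/3, conventionally abbreviated 7.

7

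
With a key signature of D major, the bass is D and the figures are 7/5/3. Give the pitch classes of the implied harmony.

D, F#, A, C#

A third above D in this key is F#.
A fifth above D in this key is A.
A seventh above D in this key is C#.
Together with the bass D, this spells D major seventh in root position.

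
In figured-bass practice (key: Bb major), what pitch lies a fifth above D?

A

Counting 4 letter steps above D lands on A; in Bb major, that letter is A.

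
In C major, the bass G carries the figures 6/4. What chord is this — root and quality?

C major

The figures 6/4 indicate a triad in second inversion.
In second inversion the root lies a fourth above the bass: a fourth above G in C major is C.
The chord tones are G, C, E, giving C major.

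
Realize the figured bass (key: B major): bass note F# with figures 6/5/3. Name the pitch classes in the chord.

F#, A#, C#, D#

A third above F# in this key is A#.
A fifth above F# in this key is C#.
A sixth above F# in this key is D#.
Together with the bass F#, this spells D# minor seventh in first inversion.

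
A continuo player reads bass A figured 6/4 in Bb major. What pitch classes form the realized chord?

A fourth above A in this key is D.
A sixth above A in this key is F.
Together with the bass A, this spells D minor in second inversion.

A, D, F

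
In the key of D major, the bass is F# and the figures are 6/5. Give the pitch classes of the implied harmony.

F#, A, C#, D

The written figures 6/5 are shorthand for 6/5/3: the 3 is implied.
A third above F# in this key is A.
A fifth above F# in this key is C#.
A sixth above F# in this key is D.
Together with the bass F#, this spells D major seventh in first inversion.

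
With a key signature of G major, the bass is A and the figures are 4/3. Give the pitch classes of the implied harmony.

A, C, D, F#

The written figures 4/3 are shorthand for 6/4/3: the 6 is implied.
A third above A in this key is C.
A fourth above A in this key is D.
A sixth above A in this key is F#.
Together with the bass A, this spells D dominant seventh in second inversion.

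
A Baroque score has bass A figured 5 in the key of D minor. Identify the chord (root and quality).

A minor

The figures 5 indicate a triad in root position.
In root position the bass is the root, so the root is A.
The chord tones are A, C, E, giving A minor.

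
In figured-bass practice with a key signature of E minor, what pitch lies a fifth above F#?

Counting 4 letter steps above F# lands on C; in E minor, that letter is C.

C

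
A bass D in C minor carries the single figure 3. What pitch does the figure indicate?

Counting 2 letter steps above D lands on F; in C minor, that letter is F.

F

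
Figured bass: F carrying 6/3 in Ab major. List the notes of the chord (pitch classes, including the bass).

F, Ab, Db

A third above F in this key is Ab.
A sixth above F in this key is Db.
Together with the bass F, this spells Db major in first inversion.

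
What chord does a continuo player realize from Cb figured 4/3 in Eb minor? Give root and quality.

The figures 4/3 indicate a seventh chord in second inversion.
In second inversion the root lies a fourth above the bass: a fourth above Cb in Eb minor is F.
The chord tones are Cb, Eb, F, Ab, giving F half-diminished seventh.

F half-diminished seventh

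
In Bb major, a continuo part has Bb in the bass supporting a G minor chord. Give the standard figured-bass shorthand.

Bb is the third of G minor, so the chord is in first inversion.
A triad in first inversion is figured 6/3, conventionally abbreviated 6.

6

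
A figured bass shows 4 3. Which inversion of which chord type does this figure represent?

4 3 is shorthand for 6/4/3.
Intervals of 6/4/3 above the bass form a seventh chord; the bass is the fifth, so this is second inversion.

seventh chord, second inversion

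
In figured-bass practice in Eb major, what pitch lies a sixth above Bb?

Counting 5 letter steps above Bb lands on G; in Eb major, that letter is G.

G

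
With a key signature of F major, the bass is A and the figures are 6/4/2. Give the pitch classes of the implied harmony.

A, Bb, D, F

A second above A in this key is Bb.
A fourth above A in this key is D.
A sixth above A in this key is F.
Together with the bass A, this spells Bb major seventh in third inversion.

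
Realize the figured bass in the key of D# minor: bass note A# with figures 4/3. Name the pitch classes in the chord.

The written figures 4/3 are shorthand for 6/4/3: the 6 is implied.
A third above A# in this key is C#.
A fourth above A# in this key is D#.
A sixth above A# in this key is F#.
Together with the bass A#, this spells D# minor seventh in second inversion.

A#, C#, D#, F#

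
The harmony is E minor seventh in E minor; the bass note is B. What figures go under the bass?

B is the fifth of E minor seventh, so the chord is in second inversion.
A seventh chord in second inversion is figured 6/4/3, conventionally abbreviated 4/3.

4/3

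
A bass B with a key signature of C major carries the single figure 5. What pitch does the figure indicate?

F

Counting 4 letter steps above B lands on F; in C major, that letter is F.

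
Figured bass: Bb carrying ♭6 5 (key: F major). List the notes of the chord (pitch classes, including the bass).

The written figures ♭6 5 are shorthand for 6/5/3: the 3 is implied.
A third above Bb in this key is D.
A fifth above Bb in this key is F.
A sixth above Bb in this key is G, lowered to Gb by the flat.
Together with the bass Bb, this spells Gb augmented major seventh in first inversion.

Bb, D, F, Gb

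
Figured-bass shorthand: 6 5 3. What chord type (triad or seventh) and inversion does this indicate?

Intervals of 6/5/3 above the bass form a seventh chord; the bass is the third, so this is first inversion.

seventh chord, first inversion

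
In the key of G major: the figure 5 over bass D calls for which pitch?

Counting 4 letter steps above D lands on A; in G major, that letter is A.

A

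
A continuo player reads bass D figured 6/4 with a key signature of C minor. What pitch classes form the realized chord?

A fourth above D in this key is G.
A sixth above D in this key is Bb.
Together with the bass D, this spells G minor in second inversion.

D, G, Bb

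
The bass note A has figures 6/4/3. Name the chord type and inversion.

seventh chord, second inversion

Intervals of 6/4/3 above the bass form a seventh chord; the bass is the fifth, so this is second inversion.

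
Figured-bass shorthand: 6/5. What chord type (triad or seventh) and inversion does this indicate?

6/5 is shorthand for 6/5/3.
Intervals of 6/5/3 above the bass form a seventh chord; the bass is the third, so this is first inversion.

seventh chord, first inversion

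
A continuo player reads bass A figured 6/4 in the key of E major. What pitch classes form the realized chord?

A, D#, F#

A fourth above A in this key is D#.
A sixth above A in this key is F#.
Together with the bass A, this spells D# diminished in second inversion.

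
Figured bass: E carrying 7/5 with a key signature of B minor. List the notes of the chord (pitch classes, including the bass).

E, G, B, D

The written figures 7/5 are shorthand for 7/5/3: the 3 is implied.
A third above E in this key is G.
A fifth above E in this key is B.
A seventh above E in this key is D.
Together with the bass E, this spells E minor seventh in root position.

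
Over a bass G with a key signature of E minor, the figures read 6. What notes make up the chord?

The written figures 6 are shorthand for 6/3: the 3 is implied.
A third above G in this key is B.
A sixth above G in this key is E.
Together with the bass G, this spells E minor in first inversion.

G, B, E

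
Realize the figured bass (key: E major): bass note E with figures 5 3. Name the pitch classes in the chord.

A third above E in this key is G#.
A fifth above E in this key is B.
Together with the bass E, this spells E major in root position.

E, G#, B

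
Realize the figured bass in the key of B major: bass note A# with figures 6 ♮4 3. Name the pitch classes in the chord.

A#, C#, D, F#

A third above A# in this key is C#.
A fourth above A# in this key is D#, made natural (D) by the ♮ figure.
A sixth above A# in this key is F#.
Together with the bass A#, this spells D augmented major seventh in second inversion.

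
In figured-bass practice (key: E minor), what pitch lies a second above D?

E

Counting 1 letter step above D lands on E; in E minor, that letter is E.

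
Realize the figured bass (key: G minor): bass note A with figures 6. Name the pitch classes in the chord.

The written figures 6 are shorthand for 6/3: the 3 is implied.
A third above A in this key is C.
A sixth above A in this key is F.
Together with the bass A, this spells F major in first inversion.

A, C, F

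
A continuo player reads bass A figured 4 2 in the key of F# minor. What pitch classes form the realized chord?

The written figures 4 2 are shorthand for 6/4/2: the 6 is implied.
A second above A in this key is B.
A fourth above A in this key is D.
A sixth above A in this key is F#.
Together with the bass A, this spells B minor seventh in third inversion.

A, B, D, F#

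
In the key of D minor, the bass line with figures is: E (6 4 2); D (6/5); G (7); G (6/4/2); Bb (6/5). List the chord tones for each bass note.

E, F, A, C | D, F, A, Bb | G, Bb, D, F | G, A, C, E | Bb, D, F, G

E (6/4/2): E, F, A, C.
D (6/5/3): D, F, A, Bb.
G (7/5/3): G, Bb, D, F.
G (6/4/2): G, A, C, E.
Bb (6/5/3): Bb, D, F, G.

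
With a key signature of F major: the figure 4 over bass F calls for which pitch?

Bb

Counting 3 letter steps above F lands on B; in F major, that letter is Bb.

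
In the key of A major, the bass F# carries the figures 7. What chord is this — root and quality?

F# minor seventh

The figures 7 indicate a seventh chord in root position.
In root position the bass is the root, so the root is F#.
The chord tones are F#, A, C#, E, giving F# minor seventh.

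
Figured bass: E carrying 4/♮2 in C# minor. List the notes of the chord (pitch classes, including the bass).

E, F, A, C#

The written figures 4/♮2 are shorthand for 6/4/2: the 6 is implied.
A second above E in this key is F#, made natural (F) by the ♮ figure.
A fourth above E in this key is A.
A sixth above E in this key is C#.
Together with the bass E, this spells F augmented major seventh in third inversion.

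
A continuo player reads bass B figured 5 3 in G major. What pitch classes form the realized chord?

A third above B in this key is D.
A fifth above B in this key is F#.
Together with the bass B, this spells B minor in root position.

B, D, F#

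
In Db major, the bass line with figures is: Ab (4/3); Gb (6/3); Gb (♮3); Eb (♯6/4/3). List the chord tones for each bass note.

Ab (6/4/3): Ab, C, Db, F.
Gb (6/3): Gb, Bb, Eb.
Gb (5/♮3): Gb, B, Db.
Eb (#6/4/3): Eb, Gb, Ab, C#.

Ab, C, Db, F | Gb, Bb, Eb | Gb, B, Db | Eb, Gb, Ab, C#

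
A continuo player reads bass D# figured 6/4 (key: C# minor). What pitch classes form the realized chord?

D#, G#, B

A fourth above D# in this key is G#.
A sixth above D# in this key is B.
Together with the bass D#, this spells G# minor in second inversion.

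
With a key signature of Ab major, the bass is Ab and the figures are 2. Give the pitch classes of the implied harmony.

The written figures 2 are shorthand for 6/4/2: the 6/4 are implied.
A second above Ab in this key is Bb.
A fourth above Ab in this key is Db.
A sixth above Ab in this key is F.
Together with the bass Ab, this spells Bb minor seventh in third inversion.

Ab, Bb, Db, F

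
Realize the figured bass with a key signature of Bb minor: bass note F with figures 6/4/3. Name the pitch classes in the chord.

F, Ab, Bb, Db

A third above F in this key is Ab.
A fourth above F in this key is Bb.
A sixth above F in this key is Db.
Together with the bass F, this spells Bb minor seventh in second inversion.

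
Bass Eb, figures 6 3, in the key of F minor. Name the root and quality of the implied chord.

C minor

The figures 6 3 indicate a triad in first inversion.
In first inversion the root lies a sixth above the bass: a sixth above Eb in F minor is C.
The chord tones are Eb, G, C, giving C minor.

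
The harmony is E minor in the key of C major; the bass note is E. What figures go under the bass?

no figures

E is the root of E minor, so the chord is in root position.
A triad in root position is figured 5/3, conventionally abbreviated (no figures — root-position triad).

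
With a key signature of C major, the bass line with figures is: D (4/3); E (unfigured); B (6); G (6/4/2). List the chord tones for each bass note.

D, F, G, B | E, G, B | B, D, G | G, A, C, E

D (6/4/3): D, F, G, B.
E (5/3): E, G, B.
B (6/3): B, D, G.
G (6/4/2): G, A, C, E.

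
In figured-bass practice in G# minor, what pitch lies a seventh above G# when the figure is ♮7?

Counting 6 letter steps above G# lands on F; in G# minor, that letter is F#.
The ♮7 figure makes it natural, giving F.

F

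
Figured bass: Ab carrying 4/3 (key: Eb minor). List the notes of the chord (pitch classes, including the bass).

The written figures 4/3 are shorthand for 6/4/3: the 6 is implied.
A third above Ab in this key is Cb.
A fourth above Ab in this key is Db.
A sixth above Ab in this key is F.
Together with the bass Ab, this spells Db dominant seventh in second inversion.

Ab, Cb, Db, F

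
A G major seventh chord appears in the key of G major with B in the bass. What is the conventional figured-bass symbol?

B is the third of G major seventh, so the chord is in first inversion.
A seventh chord in first inversion is figured 6/5/3, conventionally abbreviated 6/5.

6/5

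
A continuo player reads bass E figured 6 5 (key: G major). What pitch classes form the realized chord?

E, G, B, C

The written figures 6 5 are shorthand for 6/5/3: the 3 is implied.
A third above E in this key is G.
A fifth above E in this key is B.
A sixth above E in this key is C.
Together with the bass E, this spells C major seventh in first inversion.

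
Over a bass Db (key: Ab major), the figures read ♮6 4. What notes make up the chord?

A fourth above Db in this key is G.
A sixth above Db in this key is Bb, made natural (B) by the ♮ figure.

Db, G, B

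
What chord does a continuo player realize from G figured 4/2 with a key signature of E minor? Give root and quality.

A minor seventh

The figures 4/2 indicate a seventh chord in third inversion.
In third inversion the root lies a second above the bass: a second above G in E minor is A.
The chord tones are G, A, C, E, giving A minor seventh.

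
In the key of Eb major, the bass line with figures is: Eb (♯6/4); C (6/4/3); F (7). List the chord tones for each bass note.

Eb, Ab, C# | C, Eb, F, Ab | F, Ab, C, Eb

Eb (#6/4): Eb, Ab, C#.
C (6/4/3): C, Eb, F, Ab.
F (7/5/3): F, Ab, C, Eb.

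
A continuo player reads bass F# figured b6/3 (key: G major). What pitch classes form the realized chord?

F#, A, Db

A third above F# in this key is A.
A sixth above F# in this key is D, lowered to Db by the flat.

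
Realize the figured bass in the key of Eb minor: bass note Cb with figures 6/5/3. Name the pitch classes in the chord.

A third above Cb in this key is Eb.
A fifth above Cb in this key is Gb.
A sixth above Cb in this key is Ab.
Together with the bass Cb, this spells Ab minor seventh in first inversion.

Cb, Eb, Gb, Ab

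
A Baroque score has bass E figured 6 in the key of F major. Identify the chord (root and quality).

C major

The figures 6 indicate a triad in first inversion.
In first inversion the root lies a sixth above the bass: a sixth above E in F major is C.
The chord tones are E, G, C, giving C major.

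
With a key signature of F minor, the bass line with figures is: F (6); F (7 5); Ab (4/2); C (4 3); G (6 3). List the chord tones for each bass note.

F (6/3): F, Ab, Db.
F (7/5/3): F, Ab, C, Eb.
Ab (6/4/2): Ab, Bb, Db, F.
C (6/4/3): C, Eb, F, Ab.
G (6/3): G, Bb, Eb.

F, Ab, Db | F, Ab, C, Eb | Ab, Bb, Db, F | C, Eb, F, Ab | G, Bb, Eb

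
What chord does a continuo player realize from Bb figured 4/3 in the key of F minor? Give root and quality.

The figures 4/3 indicate a seventh chord in second inversion.
In second inversion the root lies a fourth above the bass: a fourth above Bb in F minor is Eb.
The chord tones are Bb, Db, Eb, G, giving Eb dominant seventh.

Eb dominant seventh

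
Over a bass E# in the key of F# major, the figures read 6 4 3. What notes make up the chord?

E#, G#, A#, C#

A third above E# in this key is G#.
A fourth above E# in this key is A#.
A sixth above E# in this key is C#.
Together with the bass E#, this spells A# minor seventh in second inversion.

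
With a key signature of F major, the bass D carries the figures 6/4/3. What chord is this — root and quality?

G minor seventh

The figures 6/4/3 indicate a seventh chord in second inversion.
In second inversion the root lies a fourth above the bass: a fourth above D in F major is G.
The chord tones are D, F, G, Bb, giving G minor seventh.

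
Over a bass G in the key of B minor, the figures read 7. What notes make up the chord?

G, B, D, F#

The written figures 7 are shorthand for 7/5/3: the 5/3 are implied.
A third above G in this key is B.
A fifth above G in this key is D.
A seventh above G in this key is F#.
Together with the bass G, this spells G major seventh in root position.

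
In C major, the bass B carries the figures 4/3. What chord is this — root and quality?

The figures 4/3 indicate a seventh chord in second inversion.
In second inversion the root lies a fourth above the bass: a fourth above B in C major is E.
The chord tones are B, D, E, G, giving E minor seventh.

E minor seventh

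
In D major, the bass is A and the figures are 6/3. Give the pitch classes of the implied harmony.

A, C#, F#

A third above A in this key is C#.
A sixth above A in this key is F#.
Together with the bass A, this spells F# minor in first inversion.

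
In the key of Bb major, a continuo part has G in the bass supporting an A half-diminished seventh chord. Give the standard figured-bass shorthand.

G is the seventh of A half-diminished seventh, so the chord is in third inversion.
A seventh chord in third inversion is figured 6/4/2, conventionally abbreviated 4/2.

4/2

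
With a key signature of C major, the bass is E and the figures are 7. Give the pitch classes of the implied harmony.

The written figures 7 are shorthand for 7/5/3: the 5/3 are implied.
A third above E in this key is G.
A fifth above E in this key is B.
A seventh above E in this key is D.
Together with the bass E, this spells E minor seventh in root position.

E, G, B, D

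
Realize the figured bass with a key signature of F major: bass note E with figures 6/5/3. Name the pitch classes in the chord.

E, G, Bb, C

A third above E in this key is G.
A fifth above E in this key is Bb.
A sixth above E in this key is C.
Together with the bass E, this spells C dominant seventh in first inversion.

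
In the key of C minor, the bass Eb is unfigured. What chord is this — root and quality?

Eb major

An unfigured bass indicates a triad in root position.
In root position the bass is the root, so the root is Eb.
The chord tones are Eb, G, Bb, giving Eb major.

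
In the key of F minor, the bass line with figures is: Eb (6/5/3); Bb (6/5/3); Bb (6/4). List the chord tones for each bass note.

Eb, G, Bb, C | Bb, Db, F, G | Bb, Eb, G

Eb (6/5/3): Eb, G, Bb, C.
Bb (6/5/3): Bb, Db, F, G.
Bb (6/4): Bb, Eb, G.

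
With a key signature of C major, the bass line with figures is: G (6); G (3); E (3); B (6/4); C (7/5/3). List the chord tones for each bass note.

G (6/3): G, B, E.
G (5/3): G, B, D.
E (5/3): E, G, B.
B (6/4): B, E, G.
C (7/5/3): C, E, G, B.

G, B, E | G, B, D | E, G, B | B, E, G | C, E, G, B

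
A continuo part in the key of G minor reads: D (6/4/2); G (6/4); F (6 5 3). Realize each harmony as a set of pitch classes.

D, Eb, G, Bb | G, C, Eb | F, A, C, D

D (6/4/2): D, Eb, G, Bb.
G (6/4): G, C, Eb.
F (6/5/3): F, A, C, D.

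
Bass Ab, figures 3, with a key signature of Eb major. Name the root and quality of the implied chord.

The figures 3 indicate a triad in root position.
In root position the bass is the root, so the root is Ab.
The chord tones are Ab, C, Eb, giving Ab major.

Ab major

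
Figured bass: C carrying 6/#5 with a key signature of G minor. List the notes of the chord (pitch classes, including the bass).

C, Eb, G#, A

The written figures 6/#5 are shorthand for 6/5/3: the 3 is implied.
A third above C in this key is Eb.
A fifth above C in this key is G, raised to G# by the sharp.
A sixth above C in this key is A.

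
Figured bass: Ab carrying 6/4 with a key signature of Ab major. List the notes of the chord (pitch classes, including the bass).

A fourth above Ab in this key is Db.
A sixth above Ab in this key is F.
Together with the bass Ab, this spells Db major in second inversion.

Ab, Db, F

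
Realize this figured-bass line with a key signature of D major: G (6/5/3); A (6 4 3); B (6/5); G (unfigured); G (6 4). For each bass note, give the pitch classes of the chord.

G, B, D, E | A, C#, D, F# | B, D, F#, G | G, B, D | G, C#, E

G (6/5/3): G, B, D, E.
A (6/4/3): A, C#, D, F#.
B (6/5/3): B, D, F#, G.
G (5/3): G, B, D.
G (6/4): G, C#, E.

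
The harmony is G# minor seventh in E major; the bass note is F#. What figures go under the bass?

4/2

F# is the seventh of G# minor seventh, so the chord is in third inversion.
A seventh chord in third inversion is figured 6/4/2, conventionally abbreviated 4/2.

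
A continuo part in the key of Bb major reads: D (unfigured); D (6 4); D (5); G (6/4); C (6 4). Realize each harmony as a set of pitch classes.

D, F, A | D, G, Bb | D, F, A | G, C, Eb | C, F, A

D (5/3): D, F, A.
D (6/4): D, G, Bb.
D (5/3): D, F, A.
G (6/4): G, C, Eb.
C (6/4): C, F, A.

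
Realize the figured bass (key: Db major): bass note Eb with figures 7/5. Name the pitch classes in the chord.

Eb, Gb, Bb, Db

The written figures 7/5 are shorthand for 7/5/3: the 3 is implied.
A third above Eb in this key is Gb.
A fifth above Eb in this key is Bb.
A seventh above Eb in this key is Db.
Together with the bass Eb, this spells Eb minor seventh in root position.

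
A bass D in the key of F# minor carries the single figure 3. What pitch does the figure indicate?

Counting 2 letter steps above D lands on F; in F# minor, that letter is F#.

F#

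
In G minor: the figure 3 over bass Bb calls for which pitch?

D

Counting 2 letter steps above Bb lands on D; in G minor, that letter is D.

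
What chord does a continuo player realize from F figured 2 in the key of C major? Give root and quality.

G dominant seventh

The figures 2 indicate a seventh chord in third inversion.
In third inversion the root lies a second above the bass: a second above F in C major is G.
The chord tones are F, G, B, D, giving G dominant seventh.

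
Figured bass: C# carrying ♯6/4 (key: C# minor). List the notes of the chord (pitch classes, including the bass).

C#, F#, A#

A fourth above C# in this key is F#.
A sixth above C# in this key is A, raised to A# by the sharp.
Together with the bass C#, this spells F# major in second inversion.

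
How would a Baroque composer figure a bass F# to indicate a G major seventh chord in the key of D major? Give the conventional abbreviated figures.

F# is the seventh of G major seventh, so the chord is in third inversion.
A seventh chord in third inversion is figured 6/4/2, conventionally abbreviated 4/2.

4/2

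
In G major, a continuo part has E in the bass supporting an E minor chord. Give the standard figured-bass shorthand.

no figures

E is the root of E minor, so the chord is in root position.
A triad in root position is figured 5/3, conventionally abbreviated (no figures — root-position triad).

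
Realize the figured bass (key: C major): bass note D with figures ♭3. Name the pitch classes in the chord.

The written figures ♭3 are shorthand for 5/3: the 5 is implied.
A third above D in this key is F, lowered to Fb by the flat.
A fifth above D in this key is A.

D, Fb, A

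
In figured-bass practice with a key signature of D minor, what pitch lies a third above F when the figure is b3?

Ab

Counting 2 letter steps above F lands on A; in D minor, that letter is A.
The b3 figure lowers it a semitone, giving Ab.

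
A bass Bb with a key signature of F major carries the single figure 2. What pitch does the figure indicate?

Counting 1 letter step above Bb lands on C; in F major, that letter is C.

C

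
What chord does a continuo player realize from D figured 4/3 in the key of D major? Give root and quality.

G major seventh

The figures 4/3 indicate a seventh chord in second inversion.
In second inversion the root lies a fourth above the bass: a fourth above D in D major is G.
The chord tones are D, F#, G, B, giving G major seventh.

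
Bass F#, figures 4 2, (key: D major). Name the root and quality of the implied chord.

G major seventh

The figures 4 2 indicate a seventh chord in third inversion.
In third inversion the root lies a second above the bass: a second above F# in D major is G.
The chord tones are F#, G, B, D, giving G major seventh.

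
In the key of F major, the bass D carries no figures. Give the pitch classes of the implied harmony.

D, F, A

An unfigured bass implies 5/3.
A third above D in this key is F.
A fifth above D in this key is A.
Together with the bass D, this spells D minor in root position.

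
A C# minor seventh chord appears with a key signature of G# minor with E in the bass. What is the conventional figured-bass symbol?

E is the third of C# minor seventh, so the chord is in first inversion.
A seventh chord in first inversion is figured 6/5/3, conventionally abbreviated 6/5.

6/5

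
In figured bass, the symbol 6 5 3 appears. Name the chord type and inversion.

Intervals of 6/5/3 above the bass form a seventh chord; the bass is the third, so this is first inversion.

seventh chord, first inversion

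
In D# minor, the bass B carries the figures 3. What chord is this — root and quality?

The figures 3 indicate a triad in root position.
In root position the bass is the root, so the root is B.
The chord tones are B, D#, F#, giving B major.

B major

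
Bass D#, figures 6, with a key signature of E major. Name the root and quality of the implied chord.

The figures 6 indicate a triad in first inversion.
In first inversion the root lies a sixth above the bass: a sixth above D# in E major is B.
The chord tones are D#, F#, B, giving B major.

B major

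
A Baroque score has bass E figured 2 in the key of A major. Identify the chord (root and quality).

The figures 2 indicate a seventh chord in third inversion.
In third inversion the root lies a second above the bass: a second above E in A major is F#.
The chord tones are E, F#, A, C#, giving F# minor seventh.

F# minor seventh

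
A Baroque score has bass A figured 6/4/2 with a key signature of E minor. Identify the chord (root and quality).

B minor seventh

The figures 6/4/2 indicate a seventh chord in third inversion.
In third inversion the root lies a second above the bass: a second above A in E minor is B.
The chord tones are A, B, D, F#, giving B minor seventh.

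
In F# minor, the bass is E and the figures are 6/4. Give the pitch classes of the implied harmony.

A fourth above E in this key is A.
A sixth above E in this key is C#.
Together with the bass E, this spells A major in second inversion.

E, A, C#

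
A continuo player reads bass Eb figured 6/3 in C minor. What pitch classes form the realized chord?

Eb, G, C

A third above Eb in this key is G.
A sixth above Eb in this key is C.
Together with the bass Eb, this spells C minor in first inversion.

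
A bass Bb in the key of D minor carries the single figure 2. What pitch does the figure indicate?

C

Counting 1 letter step above Bb lands on C; in D minor, that letter is C.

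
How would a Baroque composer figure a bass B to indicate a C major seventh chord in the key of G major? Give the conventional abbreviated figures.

B is the seventh of C major seventh, so the chord is in third inversion.
A seventh chord in third inversion is figured 6/4/2, conventionally abbreviated 4/2.

4/2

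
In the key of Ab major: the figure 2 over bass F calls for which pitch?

Counting 1 letter step above F lands on G; in Ab major, that letter is G.

G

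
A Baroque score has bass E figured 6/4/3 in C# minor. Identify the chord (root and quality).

The figures 6/4/3 indicate a seventh chord in second inversion.
In second inversion the root lies a fourth above the bass: a fourth above E in C# minor is A.
The chord tones are E, G#, A, C#, giving A major seventh.

A major seventh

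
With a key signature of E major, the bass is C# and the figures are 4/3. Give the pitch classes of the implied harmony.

C#, E, F#, A

The written figures 4/3 are shorthand for 6/4/3: the 6 is implied.
A third above C# in this key is E.
A fourth above C# in this key is F#.
A sixth above C# in this key is A.
Together with the bass C#, this spells F# minor seventh in second inversion.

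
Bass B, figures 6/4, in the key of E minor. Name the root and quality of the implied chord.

E minor

The figures 6/4 indicate a triad in second inversion.
In second inversion the root lies a fourth above the bass: a fourth above B in E minor is E.
The chord tones are B, E, G, giving E minor.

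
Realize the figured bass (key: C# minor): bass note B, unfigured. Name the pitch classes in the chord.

An unfigured bass implies 5/3.
A third above B in this key is D#.
A fifth above B in this key is F#.
Together with the bass B, this spells B major in root position.

B, D#, F#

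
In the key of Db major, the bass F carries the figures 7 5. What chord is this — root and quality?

F minor seventh

The figures 7 5 indicate a seventh chord in root position.
In root position the bass is the root, so the root is F.
The chord tones are F, Ab, C, Eb, giving F minor seventh.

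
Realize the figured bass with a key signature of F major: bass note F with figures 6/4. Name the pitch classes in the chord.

F, Bb, D

A fourth above F in this key is Bb.
A sixth above F in this key is D.
Together with the bass F, this spells Bb major in second inversion.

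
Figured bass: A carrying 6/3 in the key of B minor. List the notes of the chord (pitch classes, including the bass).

A third above A in this key is C#.
A sixth above A in this key is F#.
Together with the bass A, this spells F# minor in first inversion.

A, C#, F#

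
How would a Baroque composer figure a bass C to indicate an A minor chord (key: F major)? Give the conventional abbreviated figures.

C is the third of A minor, so the chord is in first inversion.
A triad in first inversion is figured 6/3, conventionally abbreviated 6.

6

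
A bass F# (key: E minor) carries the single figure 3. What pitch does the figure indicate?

A

Counting 2 letter steps above F# lands on A; in E minor, that letter is A.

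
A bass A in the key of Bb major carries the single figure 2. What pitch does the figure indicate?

Counting 1 letter step above A lands on B; in Bb major, that letter is Bb.

Bb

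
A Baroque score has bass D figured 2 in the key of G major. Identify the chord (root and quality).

E minor seventh

The figures 2 indicate a seventh chord in third inversion.
In third inversion the root lies a second above the bass: a second above D in G major is E.
The chord tones are D, E, G, B, giving E minor seventh.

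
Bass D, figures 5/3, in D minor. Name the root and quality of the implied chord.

D minor

The figures 5/3 indicate a triad in root position.
In root position the bass is the root, so the root is D.
The chord tones are D, F, A, giving D minor.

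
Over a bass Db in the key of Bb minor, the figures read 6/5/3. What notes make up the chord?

A third above Db in this key is F.
A fifth above Db in this key is Ab.
A sixth above Db in this key is Bb.
Together with the bass Db, this spells Bb minor seventh in first inversion.

Db, F, Ab, Bb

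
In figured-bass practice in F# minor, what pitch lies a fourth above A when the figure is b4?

Counting 3 letter steps above A lands on D; in F# minor, that letter is D.
The b4 figure lowers it a semitone, giving Db.

Db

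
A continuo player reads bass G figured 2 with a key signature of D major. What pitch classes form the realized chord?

G, A, C#, E

The written figures 2 are shorthand for 6/4/2: the 6/4 are implied.
A second above G in this key is A.
A fourth above G in this key is C#.
A sixth above G in this key is E.
Together with the bass G, this spells A dominant seventh in third inversion.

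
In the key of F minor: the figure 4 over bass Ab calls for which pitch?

Db

Counting 3 letter steps above Ab lands on D; in F minor, that letter is Db.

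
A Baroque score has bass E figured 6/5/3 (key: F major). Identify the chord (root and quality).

The figures 6/5/3 indicate a seventh chord in first inversion.
In first inversion the root lies a sixth above the bass: a sixth above E in F major is C.
The chord tones are E, G, Bb, C, giving C dominant seventh.

C dominant seventh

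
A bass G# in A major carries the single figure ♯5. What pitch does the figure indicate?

D#

Counting 4 letter steps above G# lands on D; in A major, that letter is D.
The #5 figure raises it a semitone, giving D#.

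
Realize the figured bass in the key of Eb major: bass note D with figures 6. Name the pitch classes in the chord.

D, F, Bb

The written figures 6 are shorthand for 6/3: the 3 is implied.
A third above D in this key is F.
A sixth above D in this key is Bb.
Together with the bass D, this spells Bb major in first inversion.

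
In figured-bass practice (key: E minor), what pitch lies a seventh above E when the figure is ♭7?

Db

Counting 6 letter steps above E lands on D; in E minor, that letter is D.
The b7 figure lowers it a semitone, giving Db.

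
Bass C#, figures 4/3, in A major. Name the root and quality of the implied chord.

The figures 4/3 indicate a seventh chord in second inversion.
In second inversion the root lies a fourth above the bass: a fourth above C# in A major is F#.
The chord tones are C#, E, F#, A, giving F# minor seventh.

F# minor seventh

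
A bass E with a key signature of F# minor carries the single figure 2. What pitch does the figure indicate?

Counting 1 letter step above E lands on F; in F# minor, that letter is F#.

F#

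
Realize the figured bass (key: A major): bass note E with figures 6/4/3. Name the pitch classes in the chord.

A third above E in this key is G#.
A fourth above E in this key is A.
A sixth above E in this key is C#.
Together with the bass E, this spells A major seventh in second inversion.

E, G#, A, C#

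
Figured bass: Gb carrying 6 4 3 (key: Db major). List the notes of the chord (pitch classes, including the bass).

Gb, Bb, C, Eb

A third above Gb in this key is Bb.
A fourth above Gb in this key is C.
A sixth above Gb in this key is Eb.
Together with the bass Gb, this spells C half-diminished seventh in second inversion.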